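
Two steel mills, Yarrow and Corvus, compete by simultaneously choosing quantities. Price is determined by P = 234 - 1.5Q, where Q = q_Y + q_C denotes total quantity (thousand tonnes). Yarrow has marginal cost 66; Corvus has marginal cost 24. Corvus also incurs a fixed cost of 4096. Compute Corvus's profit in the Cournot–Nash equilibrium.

Yarrow's profit: π_Y = (234 - 1.5Q)q_Y - (66q_Y). Setting ∂π_Y/∂q_Y = 0: 168 - 3q_Y - (3/2)(q_C) = 0.
Corvus's first-order condition: 210 - 3q_C - (3/2)(q_Y) = 0.
So q_Y = (168 - (3/2)q_C)/3 and q_C = (210 - (3/2)q_Y)/3.
Substituting one into the other gives q_Y = 28 and q_C = 56.
Price P = 234 - (3/2)·84 = 108.
Corvus's profit: (108 - 24)·56 - 4096 = 608.

608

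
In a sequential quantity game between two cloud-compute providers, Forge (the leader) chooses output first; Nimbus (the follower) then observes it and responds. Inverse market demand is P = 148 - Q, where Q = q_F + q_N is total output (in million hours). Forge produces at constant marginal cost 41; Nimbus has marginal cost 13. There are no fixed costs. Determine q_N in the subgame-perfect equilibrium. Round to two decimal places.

47.75

Solve by backward induction. Given q_F, the follower Nimbus maximises π_N = (148 - q_F - q_N)q_N - 13q_N.
∂π_N/∂q_N = 135 - q_F - 2q_N = 0 gives the reaction function q_N = (135 - q_F)/2.
Forge substitutes q_N(q_F) into its own profit: π_F = q_F(148 - q_F - (135 - q_F)/2) - 41q_F = (161/2 - (1/2)q_F)q_F - 41q_F.
Maximising: ∂π_F/∂q_F = 79/2 - q_F = 0, giving q_F = 79/2.
Then q_N = (135 - 79/2)/2 = 191/4.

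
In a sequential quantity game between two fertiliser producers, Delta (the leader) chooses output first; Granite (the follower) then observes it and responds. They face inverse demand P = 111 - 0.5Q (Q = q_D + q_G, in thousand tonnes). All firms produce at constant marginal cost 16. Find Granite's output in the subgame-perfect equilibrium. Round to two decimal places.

47.50

Solve by backward induction. Given q_D, the follower Granite maximises π_G = (111 - (1/2)q_D - (1/2)q_G)q_G - 16q_G.
Setting the follower's marginal profit to zero, 95 - (1/2)q_D - q_G = 0, i.e. q_G = (95 - (1/2)q_D).
Delta substitutes q_G(q_D) into its own profit: π_D = q_D(111 - (1/2)q_D - (95 - (1/2)q_D)/2) - 16q_D = (127/2 - (1/4)q_D)q_D - 16q_D.
The leader's first-order condition 95/2 - (1/2)q_D = 0 yields q_D = 95.
Then q_G = (95 - (1/2)·95) = 95/2.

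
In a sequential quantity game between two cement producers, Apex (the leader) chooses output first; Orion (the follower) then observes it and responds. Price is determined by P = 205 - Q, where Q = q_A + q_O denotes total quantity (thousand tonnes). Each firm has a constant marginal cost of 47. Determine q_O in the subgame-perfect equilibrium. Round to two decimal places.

39.50

Solve by backward induction. Given q_A, the follower Orion maximises π_O = (205 - q_A - q_O)q_O - 47q_O.
Follower FOC: 158 - q_A - 2q_O = 0, so q_O(q_A) = (158 - q_A)/2.
The leader anticipates this reaction. Substituting into P = 205 - Q gives P = 126 - (1/2)q_A, so π_A = (126 - (1/2)q_A)q_A - 47q_A.
Maximising: ∂π_A/∂q_A = 79 - q_A = 0, giving q_A = 79.
Then q_O = (158 - 79)/2 = 79/2.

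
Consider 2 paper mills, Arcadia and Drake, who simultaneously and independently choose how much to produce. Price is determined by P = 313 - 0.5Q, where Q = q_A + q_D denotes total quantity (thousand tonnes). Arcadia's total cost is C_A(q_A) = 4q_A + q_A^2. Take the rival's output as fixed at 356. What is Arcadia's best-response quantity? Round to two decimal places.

With the rival's output fixed at 356, Arcadia's profit is π_A = (313 - (1/2)·356 - (1/2)q_A)q_A - (4q_A + q_A²) = (135 - (1/2)q_A)q_A - (4q_A + q_A²).
∂π_A/∂q_A = 131 - 3q_A = 0, so q_A = 131/3.

43.67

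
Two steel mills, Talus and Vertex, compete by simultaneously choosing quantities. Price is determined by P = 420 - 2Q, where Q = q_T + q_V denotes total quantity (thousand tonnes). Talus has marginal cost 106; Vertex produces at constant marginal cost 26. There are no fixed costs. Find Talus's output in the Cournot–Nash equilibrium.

Talus's profit: π_T = (420 - 2Q)q_T - (106q_T). Setting ∂π_T/∂q_T = 0: 314 - 4q_T - 2(q_V) = 0.
Vertex's profit: π_V = (420 - 2Q)q_V - (26q_V). Setting ∂π_V/∂q_V = 0: 394 - 4q_V - 2(q_T) = 0.
Best responses: q_T = (314 - 2q_V)/4, q_V = (394 - 2q_T)/4.
Substituting one into the other gives q_T = 39 and q_V = 79.

39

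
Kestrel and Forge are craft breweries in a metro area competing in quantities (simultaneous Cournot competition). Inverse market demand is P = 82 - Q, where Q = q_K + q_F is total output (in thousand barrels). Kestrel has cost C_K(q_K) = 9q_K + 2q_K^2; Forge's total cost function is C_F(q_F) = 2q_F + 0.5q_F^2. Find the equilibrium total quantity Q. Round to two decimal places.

32.12

Kestrel's profit: π_K = (82 - Q)q_K - (9q_K + 2q_K²). Setting ∂π_K/∂q_K = 0: 73 - 6q_K - (q_F) = 0.
Forge's profit: π_F = (82 - Q)q_F - (2q_F + (1/2)q_F²). Setting ∂π_F/∂q_F = 0: 80 - 3q_F - (q_K) = 0.
Rearranging gives the reaction functions q_K = (73 - q_F)/6 and q_F = (80 - q_K)/3.
Substituting one into the other gives q_K = 139/17 and q_F = 407/17.
Total output Q = 139/17 + 407/17 = 546/17.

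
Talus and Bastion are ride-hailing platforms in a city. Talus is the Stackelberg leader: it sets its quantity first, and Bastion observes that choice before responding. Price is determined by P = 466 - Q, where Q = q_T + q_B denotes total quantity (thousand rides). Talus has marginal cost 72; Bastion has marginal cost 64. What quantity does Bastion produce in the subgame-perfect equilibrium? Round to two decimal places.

The follower Bastion best-responds to any q_T: π_B = (466 - Q)q_B - 64q_B.
Setting the follower's marginal profit to zero, 402 - q_T - 2q_B = 0, i.e. q_B = (402 - q_T)/2.
The leader anticipates this reaction. Substituting into P = 466 - Q gives P = 265 - (1/2)q_T, so π_T = (265 - (1/2)q_T)q_T - 72q_T.
Maximising: ∂π_T/∂q_T = 193 - q_T = 0, giving q_T = 193.
Then q_B = (402 - 193)/2 = 209/2.

104.50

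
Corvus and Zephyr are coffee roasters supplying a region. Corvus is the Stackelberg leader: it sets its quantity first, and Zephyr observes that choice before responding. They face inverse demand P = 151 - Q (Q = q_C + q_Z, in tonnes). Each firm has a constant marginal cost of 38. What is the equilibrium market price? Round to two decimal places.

The follower Zephyr best-responds to any q_C: π_Z = (151 - Q)q_Z - 38q_Z.
Setting the follower's marginal profit to zero, 113 - q_C - 2q_Z = 0, i.e. q_Z = (113 - q_C)/2.
Corvus substitutes q_Z(q_C) into its own profit: π_C = q_C(151 - q_C - (113 - q_C)/2) - 38q_C = (189/2 - (1/2)q_C)q_C - 38q_C.
Leader FOC: 113/2 - q_C = 0, so q_C = 113/2.
Then q_Z = (113 - 113/2)/2 = 113/4.
Total output Q = 339/4, so price P = 151 - 339/4 = 265/4.

66.25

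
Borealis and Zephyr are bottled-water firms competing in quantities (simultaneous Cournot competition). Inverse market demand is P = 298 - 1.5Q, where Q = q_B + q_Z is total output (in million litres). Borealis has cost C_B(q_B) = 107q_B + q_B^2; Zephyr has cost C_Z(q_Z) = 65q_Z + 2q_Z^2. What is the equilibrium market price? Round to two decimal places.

Borealis's profit: π_B = (298 - 1.5Q)q_B - (107q_B + q_B²). Setting ∂π_B/∂q_B = 0: 191 - 5q_B - (3/2)(q_Z) = 0.
Zephyr's profit: π_Z = (298 - 1.5Q)q_Z - (65q_Z + 2q_Z²). Setting ∂π_Z/∂q_Z = 0: 233 - 7q_Z - (3/2)(q_B) = 0.
Best responses: q_B = (191 - (3/2)q_Z)/5, q_Z = (233 - (3/2)q_B)/7.
Substituting one into the other gives q_B = 30.1527 and q_Z = 26.8244.
Total output Q = 56.9771, so price P = 298 - (3/2)·56.9771 = 212.5344.

212.53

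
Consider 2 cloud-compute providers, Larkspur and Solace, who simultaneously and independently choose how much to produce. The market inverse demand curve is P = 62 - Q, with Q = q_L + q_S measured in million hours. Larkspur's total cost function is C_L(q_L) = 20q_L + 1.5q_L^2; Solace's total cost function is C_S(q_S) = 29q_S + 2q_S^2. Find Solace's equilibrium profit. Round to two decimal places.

Larkspur's profit: π_L = (62 - Q)q_L - (20q_L + (3/2)q_L²). Setting ∂π_L/∂q_L = 0: 42 - 5q_L - (q_S) = 0.
Solace's first-order condition: 33 - 6q_S - (q_L) = 0.
So q_L = (42 - q_S)/5 and q_S = (33 - q_L)/6.
Substituting one into the other gives q_L = 219/29 and q_S = 123/29.
Price P = 62 - 342/29 = 1456/29.
Solace's profit: (1456/29)·(123/29) - 29·(123/29) - 2(123/29)² = 53.9679.

53.97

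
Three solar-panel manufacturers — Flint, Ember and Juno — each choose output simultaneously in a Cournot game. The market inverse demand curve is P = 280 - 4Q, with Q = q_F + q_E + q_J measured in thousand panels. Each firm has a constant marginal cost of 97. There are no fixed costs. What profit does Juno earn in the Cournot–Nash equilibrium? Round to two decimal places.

523.27

A representative firm's profit is π_i = q_i(280 - 4Q) - 97q_i.
Setting ∂π_i/∂q_i = 0 with rivals' quantities fixed: 183 - 8q_i - 4·Σ_{j≠i} q_j = 0.
By symmetry each firm produces the same amount; substituting Σ_{j≠i} q_j = 2q_i yields q_i = 183/16.
Price P = 280 - 4·(549/16) = 571/4.
Juno's profit: (571/4 - 97)·(183/16) = 523.2656.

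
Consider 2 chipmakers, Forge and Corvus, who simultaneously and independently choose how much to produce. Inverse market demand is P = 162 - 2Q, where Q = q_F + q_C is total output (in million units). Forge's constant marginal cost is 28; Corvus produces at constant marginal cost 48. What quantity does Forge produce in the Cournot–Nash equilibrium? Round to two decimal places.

25.67

Forge's profit: π_F = (162 - 2Q)q_F - (28q_F). Setting ∂π_F/∂q_F = 0: 134 - 4q_F - 2(q_C) = 0.
Corvus's first-order condition: 114 - 4q_C - 2(q_F) = 0.
So q_F = (134 - 2q_C)/4 and q_C = (114 - 2q_F)/4.
Substituting one into the other gives q_F = 77/3 and q_C = 47/3.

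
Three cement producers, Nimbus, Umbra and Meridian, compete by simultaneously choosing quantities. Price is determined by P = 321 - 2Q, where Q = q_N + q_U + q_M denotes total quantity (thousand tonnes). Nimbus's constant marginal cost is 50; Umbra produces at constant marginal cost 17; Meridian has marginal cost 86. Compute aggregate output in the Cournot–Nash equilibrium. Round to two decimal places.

101.25

Nimbus's profit: π_N = (321 - 2Q)q_N - (50q_N). Setting ∂π_N/∂q_N = 0: 271 - 4q_N - 2(q_U + q_M) = 0.
Umbra's profit: π_U = (321 - 2Q)q_U - (17q_U). Setting ∂π_U/∂q_U = 0: 304 - 4q_U - 2(q_N + q_M) = 0.
Meridian's profit: π_M = (321 - 2Q)q_M - (86q_M). Setting ∂π_M/∂q_M = 0: 235 - 4q_M - 2(q_N + q_U) = 0.
Adding the 3 first-order conditions: 810 − 8Q = 0, so Q = 405/4.
Back-substituting: q_N = (271 − 405/2)/2 = 137/4, q_U = (304 − 405/2)/2 = 203/4, q_M = (235 − 405/2)/2 = 65/4.
Total output Q = 137/4 + 203/4 + 65/4 = 405/4.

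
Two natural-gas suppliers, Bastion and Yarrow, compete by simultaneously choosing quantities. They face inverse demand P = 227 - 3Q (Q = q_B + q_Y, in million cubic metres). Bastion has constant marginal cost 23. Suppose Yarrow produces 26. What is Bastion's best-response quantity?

21

With the rival's output fixed at 26, Bastion's profit is π_B = (227 - 3·26 - 3q_B)q_B - (23q_B) = (149 - 3q_B)q_B - (23q_B).
∂π_B/∂q_B = 126 - 6q_B = 0, so q_B = 21.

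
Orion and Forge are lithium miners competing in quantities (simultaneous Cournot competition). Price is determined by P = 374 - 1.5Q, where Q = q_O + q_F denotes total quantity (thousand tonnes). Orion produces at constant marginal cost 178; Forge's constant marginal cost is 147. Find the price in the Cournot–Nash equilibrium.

Orion's profit: π_O = (374 - 1.5Q)q_O - (178q_O). Setting ∂π_O/∂q_O = 0: 196 - 3q_O - (3/2)(q_F) = 0.
Forge's first-order condition: 227 - 3q_F - (3/2)(q_O) = 0.
Best responses: q_O = (196 - (3/2)q_F)/3, q_F = (227 - (3/2)q_O)/3.
Solving the pair: q_O = 110/3, q_F = 172/3.
Total output Q = 94, so price P = 374 - (3/2)·94 = 233.

233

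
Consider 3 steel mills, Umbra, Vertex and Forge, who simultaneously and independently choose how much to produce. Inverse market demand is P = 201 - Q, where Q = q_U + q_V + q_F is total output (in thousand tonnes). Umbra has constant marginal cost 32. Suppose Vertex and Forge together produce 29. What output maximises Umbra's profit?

70

With rivals' combined output fixed at 29, Umbra's profit is π_U = (201 - 29 - q_U)q_U - (32q_U) = (172 - q_U)q_U - (32q_U).
∂π_U/∂q_U = 140 - 2q_U = 0, so q_U = 70.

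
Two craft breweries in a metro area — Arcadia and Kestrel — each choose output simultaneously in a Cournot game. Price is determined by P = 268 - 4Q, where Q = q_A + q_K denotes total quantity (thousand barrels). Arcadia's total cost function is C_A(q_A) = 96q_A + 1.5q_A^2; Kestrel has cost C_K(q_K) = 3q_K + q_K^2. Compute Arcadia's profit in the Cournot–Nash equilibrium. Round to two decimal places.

271.14

Arcadia's profit: π_A = (268 - 4Q)q_A - (96q_A + (3/2)q_A²). Setting ∂π_A/∂q_A = 0: 172 - 11q_A - 4(q_K) = 0.
Kestrel's profit: π_K = (268 - 4Q)q_K - (3q_K + q_K²). Setting ∂π_K/∂q_K = 0: 265 - 10q_K - 4(q_A) = 0.
Rearranging gives the reaction functions q_A = (172 - 4q_K)/11 and q_K = (265 - 4q_A)/10.
Solving the pair: q_A = 330/47, q_K = 23.6915.
Price P = 268 - 4·30.7128 = 145.1489.
Arcadia's profit: 145.1489·(330/47) - 96·(330/47) - (3/2)(330/47)² = 271.1408.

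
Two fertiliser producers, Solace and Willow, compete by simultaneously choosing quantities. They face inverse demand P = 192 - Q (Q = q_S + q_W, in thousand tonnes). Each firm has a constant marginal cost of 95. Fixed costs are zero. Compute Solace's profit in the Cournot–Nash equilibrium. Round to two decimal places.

A representative firm's profit is π_i = q_i(192 - Q) - 95q_i.
First-order condition (treating rivals' output as given): 97 - 2q_i - q_j = 0.
With identical firms every q_j equals q_i, so q_j = q_i and 97 = 3q_i, giving q_i = 97/3.
Price P = 192 - 194/3 = 382/3.
Solace's profit: (382/3 - 95)·(97/3) = 1045.4444.

1045.44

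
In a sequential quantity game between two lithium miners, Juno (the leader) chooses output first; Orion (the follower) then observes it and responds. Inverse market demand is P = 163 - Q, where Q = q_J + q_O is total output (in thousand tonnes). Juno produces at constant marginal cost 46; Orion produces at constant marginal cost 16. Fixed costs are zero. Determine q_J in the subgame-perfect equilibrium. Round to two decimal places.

43.50

Solve by backward induction. Given q_J, the follower Orion maximises π_O = (163 - q_J - q_O)q_O - 16q_O.
∂π_O/∂q_O = 147 - q_J - 2q_O = 0 gives the reaction function q_O = (147 - q_J)/2.
Juno substitutes q_O(q_J) into its own profit: π_J = q_J(163 - q_J - (147 - q_J)/2) - 46q_J = (179/2 - (1/2)q_J)q_J - 46q_J.
The leader's first-order condition 87/2 - q_J = 0 yields q_J = 87/2.
Then q_O = (147 - 87/2)/2 = 207/4.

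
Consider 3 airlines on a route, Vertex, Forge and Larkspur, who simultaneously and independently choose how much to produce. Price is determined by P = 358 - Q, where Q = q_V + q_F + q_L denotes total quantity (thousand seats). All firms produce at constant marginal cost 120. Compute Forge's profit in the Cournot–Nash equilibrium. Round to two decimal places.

3540.25

Each firm earns π_i = (358 - Q)q_i - 120q_i.
Setting ∂π_i/∂q_i = 0 with rivals' quantities fixed: 238 - 2q_i - Σ_{j≠i} q_j = 0.
By symmetry each firm produces the same amount; substituting Σ_{j≠i} q_j = 2q_i yields q_i = 238/4 = 119/2.
Price P = 358 - 357/2 = 359/2.
Forge's profit: (359/2 - 120)·(119/2) = 3540.2500.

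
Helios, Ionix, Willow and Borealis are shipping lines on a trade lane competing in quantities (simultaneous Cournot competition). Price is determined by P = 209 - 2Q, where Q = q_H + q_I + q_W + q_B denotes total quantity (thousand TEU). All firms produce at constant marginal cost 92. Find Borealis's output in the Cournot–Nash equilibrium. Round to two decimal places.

A representative firm's profit is π_i = q_i(209 - 2Q) - 92q_i.
Setting ∂π_i/∂q_i = 0 with rivals' quantities fixed: 117 - 4q_i - 2·Σ_{j≠i} q_j = 0.
With identical firms every q_j equals q_i, so Σ_{j≠i} q_j = 3q_i and 117 = 10q_i, giving q_i = 117/10.

11.70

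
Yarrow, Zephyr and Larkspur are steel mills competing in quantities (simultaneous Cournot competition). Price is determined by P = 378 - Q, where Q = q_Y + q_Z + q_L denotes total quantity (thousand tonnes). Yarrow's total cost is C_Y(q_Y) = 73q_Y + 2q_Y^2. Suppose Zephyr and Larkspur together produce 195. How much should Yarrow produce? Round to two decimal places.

18.33

With rivals' combined output fixed at 195, Yarrow's profit is π_Y = (378 - 195 - q_Y)q_Y - (73q_Y + 2q_Y²) = (183 - q_Y)q_Y - (73q_Y + 2q_Y²).
∂π_Y/∂q_Y = 110 - 6q_Y = 0, so q_Y = 55/3.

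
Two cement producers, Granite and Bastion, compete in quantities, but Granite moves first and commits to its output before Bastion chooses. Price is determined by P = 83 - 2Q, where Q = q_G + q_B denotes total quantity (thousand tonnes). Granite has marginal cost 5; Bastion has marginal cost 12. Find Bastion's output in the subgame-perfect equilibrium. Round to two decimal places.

7.13

Solve by backward induction. Given q_G, the follower Bastion maximises π_B = (83 - 2q_G - 2q_B)q_B - 12q_B.
Setting the follower's marginal profit to zero, 71 - 2q_G - 4q_B = 0, i.e. q_B = (71 - 2q_G)/4.
Granite substitutes q_B(q_G) into its own profit: π_G = q_G(83 - 2q_G - (71 - 2q_G)/2) - 5q_G = (95/2 - q_G)q_G - 5q_G.
Leader FOC: 85/2 - 2q_G = 0, so q_G = 85/4.
Then q_B = (71 - 2·(85/4))/4 = 57/8.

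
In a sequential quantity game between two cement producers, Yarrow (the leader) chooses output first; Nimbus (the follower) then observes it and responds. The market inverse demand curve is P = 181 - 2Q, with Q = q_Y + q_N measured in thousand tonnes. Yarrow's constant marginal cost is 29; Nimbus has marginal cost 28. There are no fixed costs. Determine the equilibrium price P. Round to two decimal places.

66.75

Solve by backward induction. Given q_Y, the follower Nimbus maximises π_N = (181 - 2q_Y - 2q_N)q_N - 28q_N.
∂π_N/∂q_N = 153 - 2q_Y - 4q_N = 0 gives the reaction function q_N = (153 - 2q_Y)/4.
Yarrow substitutes q_N(q_Y) into its own profit: π_Y = q_Y(181 - 2q_Y - (153 - 2q_Y)/2) - 29q_Y = (209/2 - q_Y)q_Y - 29q_Y.
Maximising: ∂π_Y/∂q_Y = 151/2 - 2q_Y = 0, giving q_Y = 151/4.
Then q_N = (153 - 2·(151/4))/4 = 155/8.
Total output Q = 457/8, so price P = 181 - 2·(457/8) = 267/4.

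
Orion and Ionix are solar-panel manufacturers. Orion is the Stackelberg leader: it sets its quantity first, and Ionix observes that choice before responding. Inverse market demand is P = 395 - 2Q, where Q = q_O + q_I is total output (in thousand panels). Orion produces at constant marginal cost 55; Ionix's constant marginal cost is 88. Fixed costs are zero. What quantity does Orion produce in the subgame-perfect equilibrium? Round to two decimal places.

93.25

The follower Ionix best-responds to any q_O: π_I = (395 - 2Q)q_I - 88q_I.
Follower FOC: 307 - 2q_O - 4q_I = 0, so q_I(q_O) = (307 - 2q_O)/4.
Orion substitutes q_I(q_O) into its own profit: π_O = q_O(395 - 2q_O - (307 - 2q_O)/2) - 55q_O = (483/2 - q_O)q_O - 55q_O.
Leader FOC: 373/2 - 2q_O = 0, so q_O = 373/4.
Then q_I = (307 - 2·(373/4))/4 = 241/8.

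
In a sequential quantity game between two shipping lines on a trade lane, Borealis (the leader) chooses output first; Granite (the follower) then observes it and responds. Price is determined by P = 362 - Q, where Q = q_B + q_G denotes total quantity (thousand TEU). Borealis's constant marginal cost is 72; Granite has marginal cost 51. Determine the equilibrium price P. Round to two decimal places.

139.25

The follower Granite best-responds to any q_B: π_G = (362 - Q)q_G - 51q_G.
∂π_G/∂q_G = 311 - q_B - 2q_G = 0 gives the reaction function q_G = (311 - q_B)/2.
The leader anticipates this reaction. Substituting into P = 362 - Q gives P = 413/2 - (1/2)q_B, so π_B = (413/2 - (1/2)q_B)q_B - 72q_B.
Maximising: ∂π_B/∂q_B = 269/2 - q_B = 0, giving q_B = 269/2.
Then q_G = (311 - 269/2)/2 = 353/4.
Total output Q = 891/4, so price P = 362 - 891/4 = 557/4.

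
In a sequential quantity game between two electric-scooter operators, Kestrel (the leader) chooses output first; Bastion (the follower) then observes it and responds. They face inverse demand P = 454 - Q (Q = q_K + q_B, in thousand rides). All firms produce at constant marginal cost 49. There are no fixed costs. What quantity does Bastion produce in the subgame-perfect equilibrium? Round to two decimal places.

101.25

Solve by backward induction. Given q_K, the follower Bastion maximises π_B = (454 - q_K - q_B)q_B - 49q_B.
∂π_B/∂q_B = 405 - q_K - 2q_B = 0 gives the reaction function q_B = (405 - q_K)/2.
The leader anticipates this reaction. Substituting into P = 454 - Q gives P = 503/2 - (1/2)q_K, so π_K = (503/2 - (1/2)q_K)q_K - 49q_K.
The leader's first-order condition 405/2 - q_K = 0 yields q_K = 405/2.
Then q_B = (405 - 405/2)/2 = 405/4.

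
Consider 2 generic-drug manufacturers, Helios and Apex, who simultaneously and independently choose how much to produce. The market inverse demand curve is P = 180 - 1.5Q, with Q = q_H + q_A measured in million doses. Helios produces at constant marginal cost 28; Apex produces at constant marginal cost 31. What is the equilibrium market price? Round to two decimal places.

Helios's profit: π_H = (180 - 1.5Q)q_H - (28q_H). Setting ∂π_H/∂q_H = 0: 152 - 3q_H - (3/2)(q_A) = 0.
Apex's profit: π_A = (180 - 1.5Q)q_A - (31q_A). Setting ∂π_A/∂q_A = 0: 149 - 3q_A - (3/2)(q_H) = 0.
Rearranging gives the reaction functions q_H = (152 - (3/2)q_A)/3 and q_A = (149 - (3/2)q_H)/3.
Substituting one into the other gives q_H = 310/9 and q_A = 292/9.
Total output Q = 602/9, so price P = 180 - (3/2)·(602/9) = 239/3.

79.67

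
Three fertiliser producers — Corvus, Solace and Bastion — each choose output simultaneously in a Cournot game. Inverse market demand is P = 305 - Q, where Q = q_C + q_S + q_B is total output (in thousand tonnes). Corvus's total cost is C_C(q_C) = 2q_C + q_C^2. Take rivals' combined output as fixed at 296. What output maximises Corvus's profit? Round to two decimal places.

With rivals' combined output fixed at 296, Corvus's profit is π_C = (305 - 296 - q_C)q_C - (2q_C + q_C²) = (9 - q_C)q_C - (2q_C + q_C²).
∂π_C/∂q_C = 7 - 4q_C = 0, so q_C = 7/4.

1.75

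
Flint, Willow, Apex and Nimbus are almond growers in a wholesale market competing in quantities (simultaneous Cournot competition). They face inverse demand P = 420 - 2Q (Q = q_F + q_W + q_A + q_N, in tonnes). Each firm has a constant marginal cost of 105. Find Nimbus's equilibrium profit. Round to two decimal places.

1984.50

A representative firm's profit is π_i = q_i(420 - 2Q) - 105q_i.
Setting ∂π_i/∂q_i = 0 with rivals' quantities fixed: 315 - 4q_i - 2·Σ_{j≠i} q_j = 0.
With identical firms every q_j equals q_i, so Σ_{j≠i} q_j = 3q_i and 315 = 10q_i, giving q_i = 63/2.
Price P = 420 - 2·126 = 168.
Nimbus's profit: (168 - 105)·(63/2) = 1984.5000.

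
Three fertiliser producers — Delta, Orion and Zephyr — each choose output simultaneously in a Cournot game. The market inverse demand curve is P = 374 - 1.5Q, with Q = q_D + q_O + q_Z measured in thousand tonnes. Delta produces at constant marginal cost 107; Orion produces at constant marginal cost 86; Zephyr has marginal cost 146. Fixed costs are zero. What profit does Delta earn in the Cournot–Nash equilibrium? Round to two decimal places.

3384.38

Delta's profit: π_D = (374 - 1.5Q)q_D - (107q_D). Setting ∂π_D/∂q_D = 0: 267 - 3q_D - (3/2)(q_O + q_Z) = 0.
Orion's first-order condition: 288 - 3q_O - (3/2)(q_D + q_Z) = 0.
Zephyr's first-order condition: 228 - 3q_Z - (3/2)(q_D + q_O) = 0.
Adding the 3 first-order conditions: 783 − 6Q = 0, so Q = 261/2.
Back-substituting: q_D = (267 − 783/4)/(3/2) = 95/2, q_O = (288 − 783/4)/(3/2) = 123/2, q_Z = (228 − 783/4)/(3/2) = 43/2.
Price P = 374 - (3/2)·(261/2) = 713/4.
Delta's profit: (713/4 - 107)·(95/2) = 3384.3750.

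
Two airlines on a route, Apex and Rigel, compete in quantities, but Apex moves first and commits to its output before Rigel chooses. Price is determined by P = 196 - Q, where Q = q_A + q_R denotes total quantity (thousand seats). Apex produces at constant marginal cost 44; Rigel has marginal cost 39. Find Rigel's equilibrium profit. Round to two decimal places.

The follower Rigel best-responds to any q_A: π_R = (196 - Q)q_R - 39q_R.
Follower FOC: 157 - q_A - 2q_R = 0, so q_R(q_A) = (157 - q_A)/2.
Apex substitutes q_R(q_A) into its own profit: π_A = q_A(196 - q_A - (157 - q_A)/2) - 44q_A = (235/2 - (1/2)q_A)q_A - 44q_A.
Leader FOC: 147/2 - q_A = 0, so q_A = 147/2.
Then q_R = (157 - 147/2)/2 = 167/4.
Price P = 196 - 461/4 = 323/4.
Rigel's profit: (323/4 - 39)·(167/4) = 1743.0625.

1743.06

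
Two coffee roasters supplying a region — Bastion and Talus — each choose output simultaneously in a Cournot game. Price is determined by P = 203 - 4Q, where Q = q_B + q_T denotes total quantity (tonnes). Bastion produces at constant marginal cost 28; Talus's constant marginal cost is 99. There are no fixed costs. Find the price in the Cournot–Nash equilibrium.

Bastion's profit: π_B = (203 - 4Q)q_B - (28q_B). Setting ∂π_B/∂q_B = 0: 175 - 8q_B - 4(q_T) = 0.
Talus's profit: π_T = (203 - 4Q)q_T - (99q_T). Setting ∂π_T/∂q_T = 0: 104 - 8q_T - 4(q_B) = 0.
So q_B = (175 - 4q_T)/8 and q_T = (104 - 4q_B)/8.
Solving the pair: q_B = 41/2, q_T = 11/4.
Total output Q = 93/4, so price P = 203 - 4·(93/4) = 110.

110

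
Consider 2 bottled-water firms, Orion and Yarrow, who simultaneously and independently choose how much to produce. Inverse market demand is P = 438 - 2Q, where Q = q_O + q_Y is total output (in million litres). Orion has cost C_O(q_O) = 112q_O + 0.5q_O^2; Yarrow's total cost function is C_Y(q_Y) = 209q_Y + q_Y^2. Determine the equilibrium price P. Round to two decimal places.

Orion's profit: π_O = (438 - 2Q)q_O - (112q_O + (1/2)q_O²). Setting ∂π_O/∂q_O = 0: 326 - 5q_O - 2(q_Y) = 0.
Yarrow's profit: π_Y = (438 - 2Q)q_Y - (209q_Y + q_Y²). Setting ∂π_Y/∂q_Y = 0: 229 - 6q_Y - 2(q_O) = 0.
Best responses: q_O = (326 - 2q_Y)/5, q_Y = (229 - 2q_O)/6.
Substituting one into the other gives q_O = 749/13 and q_Y = 493/26.
Total output Q = 1991/26, so price P = 438 - 2·(1991/26) = 284.8462.

284.85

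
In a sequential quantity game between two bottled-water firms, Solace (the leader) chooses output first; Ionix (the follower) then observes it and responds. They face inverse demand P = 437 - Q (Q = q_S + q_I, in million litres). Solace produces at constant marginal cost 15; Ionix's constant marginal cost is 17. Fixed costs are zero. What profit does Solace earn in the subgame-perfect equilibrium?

The follower Ionix best-responds to any q_S: π_I = (437 - Q)q_I - 17q_I.
Setting the follower's marginal profit to zero, 420 - q_S - 2q_I = 0, i.e. q_I = (420 - q_S)/2.
The leader anticipates this reaction. Substituting into P = 437 - Q gives P = 227 - (1/2)q_S, so π_S = (227 - (1/2)q_S)q_S - 15q_S.
The leader's first-order condition 212 - q_S = 0 yields q_S = 212.
Then q_I = (420 - 212)/2 = 104.
Price P = 437 - 316 = 121.
Solace's profit: (121 - 15)·212 = 22472.

22472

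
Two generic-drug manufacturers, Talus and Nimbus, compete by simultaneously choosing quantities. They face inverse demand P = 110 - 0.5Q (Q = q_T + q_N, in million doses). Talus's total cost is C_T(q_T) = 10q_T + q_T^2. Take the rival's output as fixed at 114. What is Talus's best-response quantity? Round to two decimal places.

14.33

With the rival's output fixed at 114, Talus's profit is π_T = (110 - (1/2)·114 - (1/2)q_T)q_T - (10q_T + q_T²) = (53 - (1/2)q_T)q_T - (10q_T + q_T²).
∂π_T/∂q_T = 43 - 3q_T = 0, so q_T = 43/3.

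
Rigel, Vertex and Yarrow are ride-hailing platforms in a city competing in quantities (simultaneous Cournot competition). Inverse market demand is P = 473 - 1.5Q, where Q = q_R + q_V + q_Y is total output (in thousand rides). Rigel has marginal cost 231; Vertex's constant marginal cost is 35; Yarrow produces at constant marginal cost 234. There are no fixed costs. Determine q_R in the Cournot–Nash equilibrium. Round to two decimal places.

8.17

Rigel's profit: π_R = (473 - 1.5Q)q_R - (231q_R). Setting ∂π_R/∂q_R = 0: 242 - 3q_R - (3/2)(q_V + q_Y) = 0.
Vertex's first-order condition: 438 - 3q_V - (3/2)(q_R + q_Y) = 0.
Yarrow's profit: π_Y = (473 - 1.5Q)q_Y - (234q_Y). Setting ∂π_Y/∂q_Y = 0: 239 - 3q_Y - (3/2)(q_R + q_V) = 0.
Adding the 3 conditions: 919 − 3Q − 3Q = 0, i.e. Q = 919/6.
Back-substituting: q_R = (242 − 919/4)/(3/2) = 49/6, q_V = (438 − 919/4)/(3/2) = 833/6, q_Y = (239 − 919/4)/(3/2) = 37/6.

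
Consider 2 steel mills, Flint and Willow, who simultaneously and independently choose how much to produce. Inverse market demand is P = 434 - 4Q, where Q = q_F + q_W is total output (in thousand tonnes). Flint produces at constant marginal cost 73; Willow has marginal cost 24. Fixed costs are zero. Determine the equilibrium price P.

Flint's profit: π_F = (434 - 4Q)q_F - (73q_F). Setting ∂π_F/∂q_F = 0: 361 - 8q_F - 4(q_W) = 0.
Willow's first-order condition: 410 - 8q_W - 4(q_F) = 0.
Best responses: q_F = (361 - 4q_W)/8, q_W = (410 - 4q_F)/8.
Solving the pair: q_F = 26, q_W = 153/4.
Total output Q = 257/4, so price P = 434 - 4·(257/4) = 177.

177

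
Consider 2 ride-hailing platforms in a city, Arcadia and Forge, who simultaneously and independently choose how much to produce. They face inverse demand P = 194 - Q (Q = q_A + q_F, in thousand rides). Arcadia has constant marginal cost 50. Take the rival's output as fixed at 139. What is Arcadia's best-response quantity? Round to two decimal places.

2.50

With the rival's output fixed at 139, Arcadia's profit is π_A = (194 - 139 - q_A)q_A - (50q_A) = (55 - q_A)q_A - (50q_A).
∂π_A/∂q_A = 5 - 2q_A = 0, so q_A = 5/2.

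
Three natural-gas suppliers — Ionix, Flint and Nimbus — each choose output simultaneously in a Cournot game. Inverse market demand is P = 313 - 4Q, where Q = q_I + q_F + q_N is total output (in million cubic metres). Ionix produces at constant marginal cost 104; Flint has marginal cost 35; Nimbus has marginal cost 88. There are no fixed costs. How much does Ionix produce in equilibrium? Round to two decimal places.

Ionix's profit: π_I = (313 - 4Q)q_I - (104q_I). Setting ∂π_I/∂q_I = 0: 209 - 8q_I - 4(q_F + q_N) = 0.
Flint's first-order condition: 278 - 8q_F - 4(q_I + q_N) = 0.
Nimbus's first-order condition: 225 - 8q_N - 4(q_I + q_F) = 0.
Summing all 3 equations gives 712 − 16Q = 0, hence Q = 89/2.
Back-substituting: q_I = (209 − 178)/4 = 31/4, q_F = (278 − 178)/4 = 25, q_N = (225 − 178)/4 = 47/4.

7.75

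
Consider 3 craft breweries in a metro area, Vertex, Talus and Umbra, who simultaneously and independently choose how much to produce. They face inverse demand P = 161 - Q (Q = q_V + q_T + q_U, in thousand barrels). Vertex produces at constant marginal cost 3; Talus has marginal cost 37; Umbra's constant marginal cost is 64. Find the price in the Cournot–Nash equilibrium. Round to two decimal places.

66.25

Vertex's profit: π_V = (161 - Q)q_V - (3q_V). Setting ∂π_V/∂q_V = 0: 158 - 2q_V - (q_T + q_U) = 0.
Talus's first-order condition: 124 - 2q_T - (q_V + q_U) = 0.
Umbra's first-order condition: 97 - 2q_U - (q_V + q_T) = 0.
Adding the 3 first-order conditions: 379 − 4Q = 0, so Q = 379/4.
Back-substituting: q_V = (158 − 379/4) = 253/4, q_T = (124 − 379/4) = 117/4, q_U = (97 − 379/4) = 9/4.
Total output Q = 379/4, so price P = 161 - 379/4 = 265/4.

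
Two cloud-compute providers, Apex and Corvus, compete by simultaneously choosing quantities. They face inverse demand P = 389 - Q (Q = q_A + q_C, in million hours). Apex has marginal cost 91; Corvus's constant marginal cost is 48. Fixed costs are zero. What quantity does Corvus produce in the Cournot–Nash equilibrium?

128

Apex's profit: π_A = (389 - Q)q_A - (91q_A). Setting ∂π_A/∂q_A = 0: 298 - 2q_A - (q_C) = 0.
Corvus's first-order condition: 341 - 2q_C - (q_A) = 0.
So q_A = (298 - q_C)/2 and q_C = (341 - q_A)/2.
Solving the pair: q_A = 85, q_C = 128.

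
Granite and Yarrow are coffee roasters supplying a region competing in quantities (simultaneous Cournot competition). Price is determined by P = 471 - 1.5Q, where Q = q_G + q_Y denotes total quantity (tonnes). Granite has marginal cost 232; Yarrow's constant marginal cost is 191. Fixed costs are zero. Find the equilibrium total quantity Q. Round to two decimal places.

Granite's profit: π_G = (471 - 1.5Q)q_G - (232q_G). Setting ∂π_G/∂q_G = 0: 239 - 3q_G - (3/2)(q_Y) = 0.
Yarrow's profit: π_Y = (471 - 1.5Q)q_Y - (191q_Y). Setting ∂π_Y/∂q_Y = 0: 280 - 3q_Y - (3/2)(q_G) = 0.
So q_G = (239 - (3/2)q_Y)/3 and q_Y = (280 - (3/2)q_G)/3.
Substituting one into the other gives q_G = 44 and q_Y = 214/3.
Total output Q = 44 + 214/3 = 346/3.

115.33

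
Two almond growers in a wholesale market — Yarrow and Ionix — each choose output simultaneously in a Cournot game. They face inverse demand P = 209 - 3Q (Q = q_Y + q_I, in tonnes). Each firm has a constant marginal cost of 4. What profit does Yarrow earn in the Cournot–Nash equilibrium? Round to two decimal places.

1556.48

A representative firm's profit is π_i = q_i(209 - 3Q) - 4q_i.
First-order condition (treating rivals' output as given): 205 - 6q_i - 3q_j = 0.
By symmetry each firm produces the same amount; substituting q_j = q_i yields q_i = 205/9.
Price P = 209 - 3·(410/9) = 217/3.
Yarrow's profit: (217/3 - 4)·(205/9) = 1556.4815.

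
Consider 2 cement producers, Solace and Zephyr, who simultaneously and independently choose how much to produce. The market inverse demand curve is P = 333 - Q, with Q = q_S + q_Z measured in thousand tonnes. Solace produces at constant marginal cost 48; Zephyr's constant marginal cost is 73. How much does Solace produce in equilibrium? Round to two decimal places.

Solace's profit: π_S = (333 - Q)q_S - (48q_S). Setting ∂π_S/∂q_S = 0: 285 - 2q_S - (q_Z) = 0.
Zephyr's profit: π_Z = (333 - Q)q_Z - (73q_Z). Setting ∂π_Z/∂q_Z = 0: 260 - 2q_Z - (q_S) = 0.
Rearranging gives the reaction functions q_S = (285 - q_Z)/2 and q_Z = (260 - q_S)/2.
Substituting one into the other gives q_S = 310/3 and q_Z = 235/3.

103.33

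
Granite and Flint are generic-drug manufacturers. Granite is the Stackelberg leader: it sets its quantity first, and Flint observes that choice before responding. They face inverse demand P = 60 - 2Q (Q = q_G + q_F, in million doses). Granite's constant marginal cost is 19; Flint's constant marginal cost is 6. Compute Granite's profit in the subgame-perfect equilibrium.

The follower Flint best-responds to any q_G: π_F = (60 - 2Q)q_F - 6q_F.
∂π_F/∂q_F = 54 - 2q_G - 4q_F = 0 gives the reaction function q_F = (54 - 2q_G)/4.
Granite substitutes q_F(q_G) into its own profit: π_G = q_G(60 - 2q_G - (54 - 2q_G)/2) - 19q_G = (33 - q_G)q_G - 19q_G.
The leader's first-order condition 14 - 2q_G = 0 yields q_G = 7.
Then q_F = (54 - 2·7)/4 = 10.
Price P = 60 - 2·17 = 26.
Granite's profit: (26 - 19)·7 = 49.

49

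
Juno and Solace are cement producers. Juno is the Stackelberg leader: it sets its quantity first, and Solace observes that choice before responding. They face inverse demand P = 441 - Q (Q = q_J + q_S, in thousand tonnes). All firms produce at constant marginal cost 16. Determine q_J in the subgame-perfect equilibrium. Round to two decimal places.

212.50

Solve by backward induction. Given q_J, the follower Solace maximises π_S = (441 - q_J - q_S)q_S - 16q_S.
∂π_S/∂q_S = 425 - q_J - 2q_S = 0 gives the reaction function q_S = (425 - q_J)/2.
The leader anticipates this reaction. Substituting into P = 441 - Q gives P = 457/2 - (1/2)q_J, so π_J = (457/2 - (1/2)q_J)q_J - 16q_J.
Maximising: ∂π_J/∂q_J = 425/2 - q_J = 0, giving q_J = 425/2.
Then q_S = (425 - 425/2)/2 = 425/4.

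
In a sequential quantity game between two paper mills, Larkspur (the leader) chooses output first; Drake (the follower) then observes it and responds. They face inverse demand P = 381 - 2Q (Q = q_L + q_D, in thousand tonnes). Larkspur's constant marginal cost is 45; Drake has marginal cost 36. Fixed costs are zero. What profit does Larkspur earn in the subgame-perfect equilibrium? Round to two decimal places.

Solve by backward induction. Given q_L, the follower Drake maximises π_D = (381 - 2q_L - 2q_D)q_D - 36q_D.
Setting the follower's marginal profit to zero, 345 - 2q_L - 4q_D = 0, i.e. q_D = (345 - 2q_L)/4.
The leader anticipates this reaction. Substituting into P = 381 - 2Q gives P = 417/2 - q_L, so π_L = (417/2 - q_L)q_L - 45q_L.
The leader's first-order condition 327/2 - 2q_L = 0 yields q_L = 327/4.
Then q_D = (345 - 2·(327/4))/4 = 363/8.
Price P = 381 - 2·(1017/8) = 507/4.
Larkspur's profit: (507/4 - 45)·(327/4) = 6683.0625.

6683.06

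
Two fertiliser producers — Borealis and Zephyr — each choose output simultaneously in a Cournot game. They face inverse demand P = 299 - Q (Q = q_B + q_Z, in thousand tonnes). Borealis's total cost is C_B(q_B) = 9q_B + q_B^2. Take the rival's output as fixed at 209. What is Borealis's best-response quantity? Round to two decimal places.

With the rival's output fixed at 209, Borealis's profit is π_B = (299 - 209 - q_B)q_B - (9q_B + q_B²) = (90 - q_B)q_B - (9q_B + q_B²).
∂π_B/∂q_B = 81 - 4q_B = 0, so q_B = 81/4.

20.25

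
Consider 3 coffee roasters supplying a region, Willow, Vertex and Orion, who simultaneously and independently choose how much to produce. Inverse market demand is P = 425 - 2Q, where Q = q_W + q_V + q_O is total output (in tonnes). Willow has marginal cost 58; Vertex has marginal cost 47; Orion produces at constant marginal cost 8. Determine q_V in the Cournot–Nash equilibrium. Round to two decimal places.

43.75

Willow's profit: π_W = (425 - 2Q)q_W - (58q_W). Setting ∂π_W/∂q_W = 0: 367 - 4q_W - 2(q_V + q_O) = 0.
Vertex's first-order condition: 378 - 4q_V - 2(q_W + q_O) = 0.
Orion's first-order condition: 417 - 4q_O - 2(q_W + q_V) = 0.
Adding the 3 conditions: 1162 − 4Q − 4Q = 0, i.e. Q = 581/4.
Back-substituting: q_W = (367 − 581/2)/2 = 153/4, q_V = (378 − 581/2)/2 = 175/4, q_O = (417 − 581/2)/2 = 253/4.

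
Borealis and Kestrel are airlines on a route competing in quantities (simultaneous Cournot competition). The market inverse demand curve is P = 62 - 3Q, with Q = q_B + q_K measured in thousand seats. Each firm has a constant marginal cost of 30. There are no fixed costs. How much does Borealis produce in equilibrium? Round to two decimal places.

A representative firm's profit is π_i = q_i(62 - 3Q) - 30q_i.
First-order condition (treating rivals' output as given): 32 - 6q_i - 3q_j = 0.
By symmetry each firm produces the same amount; substituting q_j = q_i yields q_i = 32/9.

3.56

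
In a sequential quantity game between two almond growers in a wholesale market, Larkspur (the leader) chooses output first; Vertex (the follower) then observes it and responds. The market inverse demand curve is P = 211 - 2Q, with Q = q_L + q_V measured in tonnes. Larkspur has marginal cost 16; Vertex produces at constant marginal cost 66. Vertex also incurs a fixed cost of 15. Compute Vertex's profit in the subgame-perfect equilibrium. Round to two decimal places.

The follower Vertex best-responds to any q_L: π_V = (211 - 2Q)q_V - 66q_V.
∂π_V/∂q_V = 145 - 2q_L - 4q_V = 0 gives the reaction function q_V = (145 - 2q_L)/4.
The leader anticipates this reaction. Substituting into P = 211 - 2Q gives P = 277/2 - q_L, so π_L = (277/2 - q_L)q_L - 16q_L.
Leader FOC: 245/2 - 2q_L = 0, so q_L = 245/4.
Then q_V = (145 - 2·(245/4))/4 = 45/8.
Price P = 211 - 2·(535/8) = 309/4.
Vertex's profit: (309/4 - 66)·(45/8) - 15 = 1545/32.

48.28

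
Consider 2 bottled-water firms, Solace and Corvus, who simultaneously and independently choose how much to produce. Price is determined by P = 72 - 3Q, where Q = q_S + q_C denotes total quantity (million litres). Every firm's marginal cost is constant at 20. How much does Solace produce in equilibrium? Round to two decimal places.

Each firm earns π_i = (72 - 3Q)q_i - 20q_i.
First-order condition (treating rivals' output as given): 52 - 6q_i - 3q_j = 0.
With identical firms every q_j equals q_i, so q_j = q_i and 52 = 9q_i, giving q_i = 52/9.

5.78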